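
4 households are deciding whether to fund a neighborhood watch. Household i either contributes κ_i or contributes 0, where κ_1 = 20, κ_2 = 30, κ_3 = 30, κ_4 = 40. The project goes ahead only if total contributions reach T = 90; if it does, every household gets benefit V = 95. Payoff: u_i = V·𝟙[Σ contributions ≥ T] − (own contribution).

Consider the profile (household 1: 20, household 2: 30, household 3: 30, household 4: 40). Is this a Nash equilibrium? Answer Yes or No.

No

Total = 120 ≥ 90: provided.
Household 1 (pledges 20, payoff 75): dropping to 0 → total 100, payoff 95. Profitable deviation.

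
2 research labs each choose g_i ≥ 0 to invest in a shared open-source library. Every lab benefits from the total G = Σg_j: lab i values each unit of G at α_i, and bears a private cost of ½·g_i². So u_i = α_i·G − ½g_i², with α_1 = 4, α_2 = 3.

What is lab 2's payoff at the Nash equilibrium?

Lab i's FOC: ∂u_i/∂g_i = α_i − g_i = 0, so g_i* = α_i.
NE contributions = (4, 3); G = 7.
u_2 = α_2·G − ½·(g_2)² = 3·7 − ½·3² = 16.5.

16.5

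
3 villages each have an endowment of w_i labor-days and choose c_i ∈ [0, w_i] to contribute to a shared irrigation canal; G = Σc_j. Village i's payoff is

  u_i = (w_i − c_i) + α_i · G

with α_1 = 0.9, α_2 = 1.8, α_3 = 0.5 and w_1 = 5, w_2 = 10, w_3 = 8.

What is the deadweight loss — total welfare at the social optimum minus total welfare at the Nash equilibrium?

∂u_i/∂c_i = α_i − 1, so village i contributes w_i if α_i > 1, else 0.
α_i > 1 for i ∈ {2}; NE contributions (0, 10, 0), G = 10.
W^NE = Σw_i − G^NE + (Σα_i)·G^NE = 23 + 2.2·10 = 45.
Planner: ∂(Σu_j)/∂c_i = Σα_j − 1 = 2.2 > 0, so everyone contributes w_i; G^SO = 23, W^SO = 23 + 2.2·23 = 73.6.
Deadweight loss = 28.6.

28.6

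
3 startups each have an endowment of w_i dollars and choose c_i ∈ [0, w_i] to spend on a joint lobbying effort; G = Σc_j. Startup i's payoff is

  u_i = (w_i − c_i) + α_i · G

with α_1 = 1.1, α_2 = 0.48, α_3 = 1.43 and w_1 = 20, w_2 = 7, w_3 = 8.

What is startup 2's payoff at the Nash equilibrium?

20.44

∂u_i/∂c_i = α_i − 1, so startup i contributes w_i if α_i > 1, else 0.
α_i > 1 for i ∈ {1, 3}; NE contributions (20, 0, 8), G = 28.
u_2 = (7 − 0) + 0.48·28 = 20.44.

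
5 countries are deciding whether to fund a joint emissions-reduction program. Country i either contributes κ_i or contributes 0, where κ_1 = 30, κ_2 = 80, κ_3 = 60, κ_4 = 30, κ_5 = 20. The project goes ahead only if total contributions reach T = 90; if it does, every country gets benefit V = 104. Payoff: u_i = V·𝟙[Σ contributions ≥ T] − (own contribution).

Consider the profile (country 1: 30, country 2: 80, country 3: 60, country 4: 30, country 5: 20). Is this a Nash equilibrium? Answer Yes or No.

No

Total = 220 ≥ 90: provided.
Country 1 (pledges 30, payoff 74): dropping to 0 → total 190, payoff 104. Profitable deviation.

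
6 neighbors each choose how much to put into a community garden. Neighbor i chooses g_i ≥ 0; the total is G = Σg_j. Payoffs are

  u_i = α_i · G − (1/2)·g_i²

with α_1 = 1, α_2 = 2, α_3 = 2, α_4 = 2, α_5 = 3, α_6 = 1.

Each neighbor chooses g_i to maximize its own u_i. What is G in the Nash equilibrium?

11

Neighbor i's FOC: ∂u_i/∂g_i = α_i − g_i = 0, so g_i* = α_i.
NE contributions = (1, 2, 2, 2, 3, 1); G = 11.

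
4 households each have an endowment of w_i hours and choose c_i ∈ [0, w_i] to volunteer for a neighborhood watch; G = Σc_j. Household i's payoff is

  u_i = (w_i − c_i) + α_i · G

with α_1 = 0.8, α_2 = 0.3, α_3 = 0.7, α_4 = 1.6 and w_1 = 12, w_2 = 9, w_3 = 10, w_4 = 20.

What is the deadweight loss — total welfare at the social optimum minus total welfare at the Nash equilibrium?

74.4

∂u_i/∂c_i = α_i − 1, so household i contributes w_i if α_i > 1, else 0.
α_i > 1 for i ∈ {4}; NE contributions (0, 0, 0, 20), G = 20.
W^NE = Σw_i − G^NE + (Σα_i)·G^NE = 51 + 2.4·20 = 99.
Planner: ∂(Σu_j)/∂c_i = Σα_j − 1 = 2.4 > 0, so everyone contributes w_i; G^SO = 51, W^SO = 51 + 2.4·51 = 173.4.
Deadweight loss = 74.4.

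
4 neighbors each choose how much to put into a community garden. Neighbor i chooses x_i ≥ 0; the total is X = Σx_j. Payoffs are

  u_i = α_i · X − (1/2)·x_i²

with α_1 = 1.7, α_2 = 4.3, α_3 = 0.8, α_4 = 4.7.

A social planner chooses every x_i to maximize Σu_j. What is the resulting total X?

Planner FOC: ∂(Σu_j)/∂x_i = (Σα_j) − x_i = 0, so x_i^SO = Σα_j = 11.5 for every i; X^SO = 46.

46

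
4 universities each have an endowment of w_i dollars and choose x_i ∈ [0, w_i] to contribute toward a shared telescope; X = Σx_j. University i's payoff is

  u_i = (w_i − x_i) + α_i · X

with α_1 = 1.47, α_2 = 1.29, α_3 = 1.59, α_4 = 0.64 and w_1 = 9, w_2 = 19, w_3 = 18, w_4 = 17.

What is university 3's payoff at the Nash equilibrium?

∂u_i/∂x_i = α_i − 1, so university i contributes w_i if α_i > 1, else 0.
α_i > 1 for i ∈ {1, 2, 3}; NE contributions (9, 19, 18, 0), X = 46.
u_3 = (18 − 18) + 1.59·46 = 73.14.

73.14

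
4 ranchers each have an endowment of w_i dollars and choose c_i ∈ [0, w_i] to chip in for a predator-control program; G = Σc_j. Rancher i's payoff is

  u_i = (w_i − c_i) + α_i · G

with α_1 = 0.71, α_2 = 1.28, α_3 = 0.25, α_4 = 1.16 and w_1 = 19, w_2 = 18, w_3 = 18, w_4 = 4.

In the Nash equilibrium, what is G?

∂u_i/∂c_i = α_i − 1, so rancher i contributes w_i if α_i > 1, else 0.
α_i > 1 for i ∈ {2, 4}; NE contributions (0, 18, 0, 4), G = 22.

22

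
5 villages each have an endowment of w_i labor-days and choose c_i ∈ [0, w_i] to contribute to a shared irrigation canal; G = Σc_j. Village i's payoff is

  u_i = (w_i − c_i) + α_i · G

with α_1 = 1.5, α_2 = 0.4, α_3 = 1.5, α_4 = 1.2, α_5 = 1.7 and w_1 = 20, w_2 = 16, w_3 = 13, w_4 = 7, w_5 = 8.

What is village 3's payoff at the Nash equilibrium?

72

∂u_i/∂c_i = α_i − 1, so village i contributes w_i if α_i > 1, else 0.
α_i > 1 for i ∈ {1, 3, 4, 5}; NE contributions (20, 0, 13, 7, 8), G = 48.
u_3 = (13 − 13) + 1.5·48 = 72.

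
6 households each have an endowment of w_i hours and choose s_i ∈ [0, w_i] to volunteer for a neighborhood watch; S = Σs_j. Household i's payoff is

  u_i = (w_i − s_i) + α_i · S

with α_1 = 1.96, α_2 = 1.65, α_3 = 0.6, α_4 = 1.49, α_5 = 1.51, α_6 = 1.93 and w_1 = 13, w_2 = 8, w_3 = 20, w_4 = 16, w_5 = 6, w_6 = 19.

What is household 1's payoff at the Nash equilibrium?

∂u_i/∂s_i = α_i − 1, so household i contributes w_i if α_i > 1, else 0.
α_i > 1 for i ∈ {1, 2, 4, 5, 6}; NE contributions (13, 8, 0, 16, 6, 19), S = 62.
u_1 = (13 − 13) + 1.96·62 = 121.52.

121.52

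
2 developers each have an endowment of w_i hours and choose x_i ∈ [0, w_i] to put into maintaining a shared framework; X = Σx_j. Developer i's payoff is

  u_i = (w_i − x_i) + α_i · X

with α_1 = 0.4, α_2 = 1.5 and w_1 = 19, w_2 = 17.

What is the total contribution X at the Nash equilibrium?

∂u_i/∂x_i = α_i − 1, so developer i contributes w_i if α_i > 1, else 0.
α_i > 1 for i ∈ {2}; NE contributions (0, 17), X = 17.

17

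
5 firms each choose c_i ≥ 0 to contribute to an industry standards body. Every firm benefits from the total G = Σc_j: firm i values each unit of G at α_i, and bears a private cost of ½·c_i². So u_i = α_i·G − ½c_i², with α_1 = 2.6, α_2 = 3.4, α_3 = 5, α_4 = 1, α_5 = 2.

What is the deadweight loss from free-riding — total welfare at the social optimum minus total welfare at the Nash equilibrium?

Firm i's FOC: ∂u_i/∂c_i = α_i − c_i = 0, so c_i* = α_i.
NE contributions = (2.6, 3.4, 5, 1, 2); G = 14.
W^NE = (Σα)·G − ½Σα_i² = 14² − ½·48.32 = 171.84.
Planner sets c_i = Σα_j = 14 for every i, so G^SO = 5·14 = 70.
W^SO = (Σα)·G^SO − ½·5·(Σα)² = (5/2)·14² = 490.
Deadweight loss = W^SO − W^NE = 318.16.

318.16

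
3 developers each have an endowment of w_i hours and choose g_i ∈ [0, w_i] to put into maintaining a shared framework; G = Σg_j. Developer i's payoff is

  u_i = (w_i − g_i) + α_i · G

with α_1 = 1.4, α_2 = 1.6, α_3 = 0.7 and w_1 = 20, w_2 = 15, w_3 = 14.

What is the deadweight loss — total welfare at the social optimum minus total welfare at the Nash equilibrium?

37.8

∂u_i/∂g_i = α_i − 1, so developer i contributes w_i if α_i > 1, else 0.
α_i > 1 for i ∈ {1, 2}; NE contributions (20, 15, 0), G = 35.
W^NE = Σw_i − G^NE + (Σα_i)·G^NE = 49 + 2.7·35 = 143.5.
Planner: ∂(Σu_j)/∂g_i = Σα_j − 1 = 2.7 > 0, so everyone contributes w_i; G^SO = 49, W^SO = 49 + 2.7·49 = 181.3.
Deadweight loss = 37.8.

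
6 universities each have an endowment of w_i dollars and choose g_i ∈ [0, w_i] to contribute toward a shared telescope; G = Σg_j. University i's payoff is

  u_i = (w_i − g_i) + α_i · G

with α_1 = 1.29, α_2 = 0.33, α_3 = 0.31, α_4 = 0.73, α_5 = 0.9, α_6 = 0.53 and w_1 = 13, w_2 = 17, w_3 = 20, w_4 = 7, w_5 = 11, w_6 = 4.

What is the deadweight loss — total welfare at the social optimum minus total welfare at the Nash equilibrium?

∂u_i/∂g_i = α_i − 1, so university i contributes w_i if α_i > 1, else 0.
α_i > 1 for i ∈ {1}; NE contributions (13, 0, 0, 0, 0, 0), G = 13.
W^NE = Σw_i − G^NE + (Σα_i)·G^NE = 72 + 3.09·13 = 112.17.
Planner: ∂(Σu_j)/∂g_i = Σα_j − 1 = 3.09 > 0, so everyone contributes w_i; G^SO = 72, W^SO = 72 + 3.09·72 = 294.48.
Deadweight loss = 182.31.

182.31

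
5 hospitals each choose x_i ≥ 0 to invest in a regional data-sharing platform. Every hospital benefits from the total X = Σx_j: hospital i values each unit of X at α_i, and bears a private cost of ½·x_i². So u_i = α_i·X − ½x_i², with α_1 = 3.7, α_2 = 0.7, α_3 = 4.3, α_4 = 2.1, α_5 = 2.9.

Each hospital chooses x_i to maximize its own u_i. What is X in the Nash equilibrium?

13.7

Hospital i's FOC: ∂u_i/∂x_i = α_i − x_i = 0, so x_i* = α_i.
NE contributions = (3.7, 0.7, 4.3, 2.1, 2.9); X = 13.7.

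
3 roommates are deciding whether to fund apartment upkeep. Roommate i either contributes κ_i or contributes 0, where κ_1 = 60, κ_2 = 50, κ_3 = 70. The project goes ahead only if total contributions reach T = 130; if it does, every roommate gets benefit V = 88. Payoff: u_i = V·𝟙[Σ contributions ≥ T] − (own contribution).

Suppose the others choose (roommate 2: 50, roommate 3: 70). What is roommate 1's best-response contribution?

60

Others' total = 120. Contributing 60 brings total to 180 ≥ 130: gain V − κ_1 = 28.
Best response: 60.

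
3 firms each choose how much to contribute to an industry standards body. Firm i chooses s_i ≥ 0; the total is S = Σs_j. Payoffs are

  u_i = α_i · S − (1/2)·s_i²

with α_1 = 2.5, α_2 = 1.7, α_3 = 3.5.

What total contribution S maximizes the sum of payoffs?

Planner FOC: ∂(Σu_j)/∂s_i = (Σα_j) − s_i = 0, so s_i^SO = Σα_j = 7.7 for every i; S^SO = 23.1.

23.1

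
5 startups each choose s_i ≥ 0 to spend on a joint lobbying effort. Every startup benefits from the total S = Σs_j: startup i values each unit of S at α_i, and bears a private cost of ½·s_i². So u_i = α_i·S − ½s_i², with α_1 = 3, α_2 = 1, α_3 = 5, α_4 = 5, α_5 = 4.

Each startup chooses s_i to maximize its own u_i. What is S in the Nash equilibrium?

Startup i's FOC: ∂u_i/∂s_i = α_i − s_i = 0, so s_i* = α_i.
NE contributions = (3, 1, 5, 5, 4); S = 18.

18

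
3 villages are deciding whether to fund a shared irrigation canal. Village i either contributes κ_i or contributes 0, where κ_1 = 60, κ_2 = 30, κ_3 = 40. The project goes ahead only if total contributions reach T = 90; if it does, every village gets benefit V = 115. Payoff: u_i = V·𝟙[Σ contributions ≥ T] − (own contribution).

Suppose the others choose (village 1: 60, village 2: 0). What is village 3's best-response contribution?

40

Others' total = 60. Contributing 40 brings total to 100 ≥ 90: gain V − κ_3 = 75.
Best response: 40.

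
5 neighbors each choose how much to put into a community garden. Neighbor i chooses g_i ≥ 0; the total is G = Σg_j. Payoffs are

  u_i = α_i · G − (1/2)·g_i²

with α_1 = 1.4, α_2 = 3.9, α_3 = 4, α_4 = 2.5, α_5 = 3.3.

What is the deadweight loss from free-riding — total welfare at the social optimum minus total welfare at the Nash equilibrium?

Neighbor i's FOC: ∂u_i/∂g_i = α_i − g_i = 0, so g_i* = α_i.
NE contributions = (1.4, 3.9, 4, 2.5, 3.3); G = 15.1.
W^NE = (Σα)·G − ½Σα_i² = 15.1² − ½·50.31 = 202.855.
Planner sets g_i = Σα_j = 15.1 for every i, so G^SO = 5·15.1 = 75.5.
W^SO = (Σα)·G^SO − ½·5·(Σα)² = (5/2)·15.1² = 570.025.
Deadweight loss = W^SO − W^NE = 367.17.

367.17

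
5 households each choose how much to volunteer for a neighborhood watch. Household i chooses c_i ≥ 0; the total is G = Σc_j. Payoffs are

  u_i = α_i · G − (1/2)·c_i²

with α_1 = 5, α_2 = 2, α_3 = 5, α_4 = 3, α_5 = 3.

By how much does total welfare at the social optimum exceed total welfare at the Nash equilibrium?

522

Household i's FOC: ∂u_i/∂c_i = α_i − c_i = 0, so c_i* = α_i.
NE contributions = (5, 2, 5, 3, 3); G = 18.
W^NE = (Σα)·G − ½Σα_i² = 18² − ½·72 = 288.
Planner sets c_i = Σα_j = 18 for every i, so G^SO = 5·18 = 90.
W^SO = (Σα)·G^SO − ½·5·(Σα)² = (5/2)·18² = 810.
Deadweight loss = W^SO − W^NE = 522.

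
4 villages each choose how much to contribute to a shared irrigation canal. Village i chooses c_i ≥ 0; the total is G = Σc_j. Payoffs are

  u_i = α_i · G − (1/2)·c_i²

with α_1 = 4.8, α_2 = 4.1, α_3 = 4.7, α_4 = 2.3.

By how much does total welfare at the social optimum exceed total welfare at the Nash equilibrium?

286.425

Village i's FOC: ∂u_i/∂c_i = α_i − c_i = 0, so c_i* = α_i.
NE contributions = (4.8, 4.1, 4.7, 2.3); G = 15.9.
W^NE = (Σα)·G − ½Σα_i² = 15.9² − ½·67.23 = 219.195.
Planner sets c_i = Σα_j = 15.9 for every i, so G^SO = 4·15.9 = 63.6.
W^SO = (Σα)·G^SO − ½·4·(Σα)² = (4/2)·15.9² = 505.62.
Deadweight loss = W^SO − W^NE = 286.425.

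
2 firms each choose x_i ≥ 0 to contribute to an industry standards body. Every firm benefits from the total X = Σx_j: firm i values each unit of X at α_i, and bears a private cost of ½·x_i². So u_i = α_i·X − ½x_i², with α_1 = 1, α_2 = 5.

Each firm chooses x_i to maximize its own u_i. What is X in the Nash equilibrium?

6

Firm i's FOC: ∂u_i/∂x_i = α_i − x_i = 0, so x_i* = α_i.
NE contributions = (1, 5); X = 6.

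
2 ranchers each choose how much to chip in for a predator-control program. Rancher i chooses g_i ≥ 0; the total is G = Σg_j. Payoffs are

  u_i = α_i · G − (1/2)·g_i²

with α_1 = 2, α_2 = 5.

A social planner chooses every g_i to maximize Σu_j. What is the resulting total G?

14

Planner FOC: ∂(Σu_j)/∂g_i = (Σα_j) − g_i = 0, so g_i^SO = Σα_j = 7 for every i; G^SO = 14.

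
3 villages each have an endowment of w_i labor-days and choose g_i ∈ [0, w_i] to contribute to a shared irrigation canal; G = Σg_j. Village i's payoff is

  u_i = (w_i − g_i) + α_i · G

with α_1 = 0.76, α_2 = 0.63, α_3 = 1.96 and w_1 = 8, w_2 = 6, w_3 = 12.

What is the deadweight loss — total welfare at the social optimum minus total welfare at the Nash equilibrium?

∂u_i/∂g_i = α_i − 1, so village i contributes w_i if α_i > 1, else 0.
α_i > 1 for i ∈ {3}; NE contributions (0, 0, 12), G = 12.
W^NE = Σw_i − G^NE + (Σα_i)·G^NE = 26 + 2.35·12 = 54.2.
Planner: ∂(Σu_j)/∂g_i = Σα_j − 1 = 2.35 > 0, so everyone contributes w_i; G^SO = 26, W^SO = 26 + 2.35·26 = 87.1.
Deadweight loss = 32.9.

32.9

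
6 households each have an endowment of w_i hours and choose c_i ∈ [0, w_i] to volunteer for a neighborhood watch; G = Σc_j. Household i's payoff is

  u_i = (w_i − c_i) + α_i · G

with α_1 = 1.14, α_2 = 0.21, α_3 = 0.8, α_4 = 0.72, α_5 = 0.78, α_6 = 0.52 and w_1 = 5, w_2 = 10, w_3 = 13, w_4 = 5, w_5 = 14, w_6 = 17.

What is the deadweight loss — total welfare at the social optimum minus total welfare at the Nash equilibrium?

∂u_i/∂c_i = α_i − 1, so household i contributes w_i if α_i > 1, else 0.
α_i > 1 for i ∈ {1}; NE contributions (5, 0, 0, 0, 0, 0), G = 5.
W^NE = Σw_i − G^NE + (Σα_i)·G^NE = 64 + 3.17·5 = 79.85.
Planner: ∂(Σu_j)/∂c_i = Σα_j − 1 = 3.17 > 0, so everyone contributes w_i; G^SO = 64, W^SO = 64 + 3.17·64 = 266.88.
Deadweight loss = 187.03.

187.03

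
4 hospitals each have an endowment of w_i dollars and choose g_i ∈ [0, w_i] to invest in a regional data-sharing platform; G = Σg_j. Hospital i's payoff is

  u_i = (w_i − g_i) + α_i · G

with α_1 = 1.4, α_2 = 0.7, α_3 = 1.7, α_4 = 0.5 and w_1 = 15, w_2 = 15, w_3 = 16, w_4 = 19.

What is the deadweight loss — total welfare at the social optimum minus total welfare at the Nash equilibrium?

112.2

∂u_i/∂g_i = α_i − 1, so hospital i contributes w_i if α_i > 1, else 0.
α_i > 1 for i ∈ {1, 3}; NE contributions (15, 0, 16, 0), G = 31.
W^NE = Σw_i − G^NE + (Σα_i)·G^NE = 65 + 3.3·31 = 167.3.
Planner: ∂(Σu_j)/∂g_i = Σα_j − 1 = 3.3 > 0, so everyone contributes w_i; G^SO = 65, W^SO = 65 + 3.3·65 = 279.5.
Deadweight loss = 112.2.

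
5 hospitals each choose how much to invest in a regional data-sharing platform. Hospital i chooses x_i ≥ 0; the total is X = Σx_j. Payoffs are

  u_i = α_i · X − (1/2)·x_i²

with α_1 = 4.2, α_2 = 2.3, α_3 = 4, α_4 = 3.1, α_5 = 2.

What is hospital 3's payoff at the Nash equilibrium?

Hospital i's FOC: ∂u_i/∂x_i = α_i − x_i = 0, so x_i* = α_i.
NE contributions = (4.2, 2.3, 4, 3.1, 2); X = 15.6.
u_3 = α_3·X − ½·(x_3)² = 4·15.6 − ½·4² = 54.4.

54.4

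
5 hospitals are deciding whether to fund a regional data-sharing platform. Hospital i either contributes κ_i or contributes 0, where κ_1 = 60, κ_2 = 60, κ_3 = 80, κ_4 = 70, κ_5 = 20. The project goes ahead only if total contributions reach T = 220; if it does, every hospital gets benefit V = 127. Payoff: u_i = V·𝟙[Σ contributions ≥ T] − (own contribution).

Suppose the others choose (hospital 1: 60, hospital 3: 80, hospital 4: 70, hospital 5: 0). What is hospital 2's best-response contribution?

60

Others' total = 210. Contributing 60 brings total to 270 ≥ 220: gain V − κ_2 = 67.
Best response: 60.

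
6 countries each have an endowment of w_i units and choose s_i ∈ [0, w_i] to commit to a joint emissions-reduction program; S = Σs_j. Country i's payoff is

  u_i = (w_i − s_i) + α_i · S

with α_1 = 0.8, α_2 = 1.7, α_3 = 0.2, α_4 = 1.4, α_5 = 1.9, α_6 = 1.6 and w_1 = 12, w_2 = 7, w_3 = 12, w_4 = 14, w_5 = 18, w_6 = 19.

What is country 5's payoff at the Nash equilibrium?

∂u_i/∂s_i = α_i − 1, so country i contributes w_i if α_i > 1, else 0.
α_i > 1 for i ∈ {2, 4, 5, 6}; NE contributions (0, 7, 0, 14, 18, 19), S = 58.
u_5 = (18 − 18) + 1.9·58 = 110.2.

110.2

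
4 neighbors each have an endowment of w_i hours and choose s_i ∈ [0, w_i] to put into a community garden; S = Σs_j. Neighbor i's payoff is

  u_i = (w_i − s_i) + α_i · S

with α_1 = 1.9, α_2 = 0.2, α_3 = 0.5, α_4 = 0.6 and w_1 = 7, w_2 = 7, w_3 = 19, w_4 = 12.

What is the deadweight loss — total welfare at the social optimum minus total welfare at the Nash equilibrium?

∂u_i/∂s_i = α_i − 1, so neighbor i contributes w_i if α_i > 1, else 0.
α_i > 1 for i ∈ {1}; NE contributions (7, 0, 0, 0), S = 7.
W^NE = Σw_i − S^NE + (Σα_i)·S^NE = 45 + 2.2·7 = 60.4.
Planner: ∂(Σu_j)/∂s_i = Σα_j − 1 = 2.2 > 0, so everyone contributes w_i; S^SO = 45, W^SO = 45 + 2.2·45 = 144.
Deadweight loss = 83.6.

83.6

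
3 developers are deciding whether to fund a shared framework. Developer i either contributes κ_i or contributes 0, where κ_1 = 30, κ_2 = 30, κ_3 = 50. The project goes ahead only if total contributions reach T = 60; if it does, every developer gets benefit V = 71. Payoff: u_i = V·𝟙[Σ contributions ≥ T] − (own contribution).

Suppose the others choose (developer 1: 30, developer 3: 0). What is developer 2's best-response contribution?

Others' total = 30. Contributing 30 brings total to 60 ≥ 60: gain V − κ_2 = 41.
Best response: 30.

30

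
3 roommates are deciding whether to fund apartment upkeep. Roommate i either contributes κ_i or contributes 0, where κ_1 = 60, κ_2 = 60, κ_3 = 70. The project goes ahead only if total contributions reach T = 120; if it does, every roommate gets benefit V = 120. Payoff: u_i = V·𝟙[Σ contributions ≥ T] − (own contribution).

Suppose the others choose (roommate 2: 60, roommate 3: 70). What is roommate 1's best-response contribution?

0

Others' total = 130 ≥ 120; contributing adds cost 60 for no extra benefit.
Best response: 0.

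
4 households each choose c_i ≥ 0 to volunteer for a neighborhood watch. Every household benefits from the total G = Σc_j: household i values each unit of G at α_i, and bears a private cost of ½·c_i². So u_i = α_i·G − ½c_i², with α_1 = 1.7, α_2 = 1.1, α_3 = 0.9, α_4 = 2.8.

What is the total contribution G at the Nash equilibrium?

Household i's FOC: ∂u_i/∂c_i = α_i − c_i = 0, so c_i* = α_i.
NE contributions = (1.7, 1.1, 0.9, 2.8); G = 6.5.

6.5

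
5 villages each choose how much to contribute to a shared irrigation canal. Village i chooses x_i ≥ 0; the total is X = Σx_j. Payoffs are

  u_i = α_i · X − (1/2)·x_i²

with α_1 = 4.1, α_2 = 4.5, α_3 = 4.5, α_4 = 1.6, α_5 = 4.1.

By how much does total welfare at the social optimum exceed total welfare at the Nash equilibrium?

568.5

Village i's FOC: ∂u_i/∂x_i = α_i − x_i = 0, so x_i* = α_i.
NE contributions = (4.1, 4.5, 4.5, 1.6, 4.1); X = 18.8.
W^NE = (Σα)·X − ½Σα_i² = 18.8² − ½·76.68 = 315.1.
Planner sets x_i = Σα_j = 18.8 for every i, so X^SO = 5·18.8 = 94.
W^SO = (Σα)·X^SO − ½·5·(Σα)² = (5/2)·18.8² = 883.6.
Deadweight loss = W^SO − W^NE = 568.5.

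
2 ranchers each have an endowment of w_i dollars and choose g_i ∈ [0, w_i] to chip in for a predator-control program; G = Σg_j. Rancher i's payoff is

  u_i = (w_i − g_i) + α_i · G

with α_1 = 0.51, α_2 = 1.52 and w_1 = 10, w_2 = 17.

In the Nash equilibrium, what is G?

17

∂u_i/∂g_i = α_i − 1, so rancher i contributes w_i if α_i > 1, else 0.
α_i > 1 for i ∈ {2}; NE contributions (0, 17), G = 17.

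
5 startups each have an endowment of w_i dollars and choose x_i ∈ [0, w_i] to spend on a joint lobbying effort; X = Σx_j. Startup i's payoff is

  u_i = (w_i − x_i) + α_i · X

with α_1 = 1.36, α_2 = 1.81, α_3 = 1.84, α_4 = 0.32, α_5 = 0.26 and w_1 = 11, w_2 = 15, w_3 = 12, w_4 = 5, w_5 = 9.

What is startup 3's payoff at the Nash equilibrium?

69.92

∂u_i/∂x_i = α_i − 1, so startup i contributes w_i if α_i > 1, else 0.
α_i > 1 for i ∈ {1, 2, 3}; NE contributions (11, 15, 12, 0, 0), X = 38.
u_3 = (12 − 12) + 1.84·38 = 69.92.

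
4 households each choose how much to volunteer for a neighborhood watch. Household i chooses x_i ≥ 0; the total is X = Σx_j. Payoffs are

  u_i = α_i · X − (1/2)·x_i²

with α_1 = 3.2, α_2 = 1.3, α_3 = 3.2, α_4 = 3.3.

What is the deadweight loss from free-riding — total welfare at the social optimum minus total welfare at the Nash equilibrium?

Household i's FOC: ∂u_i/∂x_i = α_i − x_i = 0, so x_i* = α_i.
NE contributions = (3.2, 1.3, 3.2, 3.3); X = 11.
W^NE = (Σα)·X − ½Σα_i² = 11² − ½·33.06 = 104.47.
Planner sets x_i = Σα_j = 11 for every i, so X^SO = 4·11 = 44.
W^SO = (Σα)·X^SO − ½·4·(Σα)² = (4/2)·11² = 242.
Deadweight loss = W^SO − W^NE = 137.53.

137.53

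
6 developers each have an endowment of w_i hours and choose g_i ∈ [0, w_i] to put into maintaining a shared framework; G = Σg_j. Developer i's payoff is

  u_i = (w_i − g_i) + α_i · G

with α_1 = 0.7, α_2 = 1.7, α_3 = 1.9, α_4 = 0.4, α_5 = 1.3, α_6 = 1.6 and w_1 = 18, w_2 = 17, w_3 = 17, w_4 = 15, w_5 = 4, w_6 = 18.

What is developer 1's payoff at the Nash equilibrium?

57.2

∂u_i/∂g_i = α_i − 1, so developer i contributes w_i if α_i > 1, else 0.
α_i > 1 for i ∈ {2, 3, 5, 6}; NE contributions (0, 17, 17, 0, 4, 18), G = 56.
u_1 = (18 − 0) + 0.7·56 = 57.2.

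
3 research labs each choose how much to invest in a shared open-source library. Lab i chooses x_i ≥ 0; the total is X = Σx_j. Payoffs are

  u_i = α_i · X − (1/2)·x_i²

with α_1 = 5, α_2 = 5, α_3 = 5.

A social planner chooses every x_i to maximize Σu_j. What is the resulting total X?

Planner FOC: ∂(Σu_j)/∂x_i = (Σα_j) − x_i = 0, so x_i^SO = Σα_j = 15 for every i; X^SO = 45.

45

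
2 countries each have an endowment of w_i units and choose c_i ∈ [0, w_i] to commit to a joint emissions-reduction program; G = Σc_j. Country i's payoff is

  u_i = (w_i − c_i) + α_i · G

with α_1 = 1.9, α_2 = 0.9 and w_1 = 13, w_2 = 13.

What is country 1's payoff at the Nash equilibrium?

24.7

∂u_i/∂c_i = α_i − 1, so country i contributes w_i if α_i > 1, else 0.
α_i > 1 for i ∈ {1}; NE contributions (13, 0), G = 13.
u_1 = (13 − 13) + 1.9·13 = 24.7.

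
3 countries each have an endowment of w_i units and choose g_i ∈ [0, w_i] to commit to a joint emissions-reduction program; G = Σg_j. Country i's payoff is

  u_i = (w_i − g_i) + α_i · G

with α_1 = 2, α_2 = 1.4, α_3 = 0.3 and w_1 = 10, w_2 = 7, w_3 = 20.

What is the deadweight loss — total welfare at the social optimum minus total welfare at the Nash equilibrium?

∂u_i/∂g_i = α_i − 1, so country i contributes w_i if α_i > 1, else 0.
α_i > 1 for i ∈ {1, 2}; NE contributions (10, 7, 0), G = 17.
W^NE = Σw_i − G^NE + (Σα_i)·G^NE = 37 + 2.7·17 = 82.9.
Planner: ∂(Σu_j)/∂g_i = Σα_j − 1 = 2.7 > 0, so everyone contributes w_i; G^SO = 37, W^SO = 37 + 2.7·37 = 136.9.
Deadweight loss = 54.

54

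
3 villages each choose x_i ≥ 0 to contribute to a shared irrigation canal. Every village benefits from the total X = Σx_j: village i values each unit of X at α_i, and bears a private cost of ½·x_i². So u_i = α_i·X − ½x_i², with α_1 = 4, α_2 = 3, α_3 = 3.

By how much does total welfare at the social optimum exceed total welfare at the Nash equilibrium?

Village i's FOC: ∂u_i/∂x_i = α_i − x_i = 0, so x_i* = α_i.
NE contributions = (4, 3, 3); X = 10.
W^NE = (Σα)·X − ½Σα_i² = 10² − ½·34 = 83.
Planner sets x_i = Σα_j = 10 for every i, so X^SO = 3·10 = 30.
W^SO = (Σα)·X^SO − ½·3·(Σα)² = (3/2)·10² = 150.
Deadweight loss = W^SO − W^NE = 67.

67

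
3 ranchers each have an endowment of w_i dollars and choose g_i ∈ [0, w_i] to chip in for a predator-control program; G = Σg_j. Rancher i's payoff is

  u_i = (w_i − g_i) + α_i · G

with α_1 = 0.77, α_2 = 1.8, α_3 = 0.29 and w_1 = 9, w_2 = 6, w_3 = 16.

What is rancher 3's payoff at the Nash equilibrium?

∂u_i/∂g_i = α_i − 1, so rancher i contributes w_i if α_i > 1, else 0.
α_i > 1 for i ∈ {2}; NE contributions (0, 6, 0), G = 6.
u_3 = (16 − 0) + 0.29·6 = 17.74.

17.74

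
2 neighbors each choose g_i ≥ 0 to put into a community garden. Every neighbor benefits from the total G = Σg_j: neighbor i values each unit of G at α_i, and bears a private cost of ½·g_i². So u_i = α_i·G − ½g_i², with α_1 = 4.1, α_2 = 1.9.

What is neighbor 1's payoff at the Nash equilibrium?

16.195

Neighbor i's FOC: ∂u_i/∂g_i = α_i − g_i = 0, so g_i* = α_i.
NE contributions = (4.1, 1.9); G = 6.
u_1 = α_1·G − ½·(g_1)² = 4.1·6 − ½·4.1² = 16.195.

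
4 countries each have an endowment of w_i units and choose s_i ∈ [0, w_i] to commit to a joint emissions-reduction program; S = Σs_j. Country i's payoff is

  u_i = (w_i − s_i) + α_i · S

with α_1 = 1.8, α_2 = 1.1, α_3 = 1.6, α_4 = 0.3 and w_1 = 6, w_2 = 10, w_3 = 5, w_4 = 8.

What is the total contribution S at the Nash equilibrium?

21

∂u_i/∂s_i = α_i − 1, so country i contributes w_i if α_i > 1, else 0.
α_i > 1 for i ∈ {1, 2, 3}; NE contributions (6, 10, 5, 0), S = 21.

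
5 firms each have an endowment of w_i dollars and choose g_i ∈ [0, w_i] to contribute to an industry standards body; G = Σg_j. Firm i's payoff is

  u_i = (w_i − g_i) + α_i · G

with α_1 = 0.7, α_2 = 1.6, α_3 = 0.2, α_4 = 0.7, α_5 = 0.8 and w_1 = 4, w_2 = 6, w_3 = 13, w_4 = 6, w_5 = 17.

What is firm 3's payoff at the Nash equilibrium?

∂u_i/∂g_i = α_i − 1, so firm i contributes w_i if α_i > 1, else 0.
α_i > 1 for i ∈ {2}; NE contributions (0, 6, 0, 0, 0), G = 6.
u_3 = (13 − 0) + 0.2·6 = 14.2.

14.2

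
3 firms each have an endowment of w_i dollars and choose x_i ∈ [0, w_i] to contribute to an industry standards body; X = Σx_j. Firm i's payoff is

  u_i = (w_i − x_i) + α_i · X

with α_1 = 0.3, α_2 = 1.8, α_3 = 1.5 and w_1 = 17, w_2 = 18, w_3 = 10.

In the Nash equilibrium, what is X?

28

∂u_i/∂x_i = α_i − 1, so firm i contributes w_i if α_i > 1, else 0.
α_i > 1 for i ∈ {2, 3}; NE contributions (0, 18, 10), X = 28.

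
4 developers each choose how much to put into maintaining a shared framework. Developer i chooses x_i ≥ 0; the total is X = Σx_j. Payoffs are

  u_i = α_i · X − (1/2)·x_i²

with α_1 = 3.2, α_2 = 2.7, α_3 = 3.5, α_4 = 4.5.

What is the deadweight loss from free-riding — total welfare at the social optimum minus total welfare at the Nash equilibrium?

218.225

Developer i's FOC: ∂u_i/∂x_i = α_i − x_i = 0, so x_i* = α_i.
NE contributions = (3.2, 2.7, 3.5, 4.5); X = 13.9.
W^NE = (Σα)·X − ½Σα_i² = 13.9² − ½·50.03 = 168.195.
Planner sets x_i = Σα_j = 13.9 for every i, so X^SO = 4·13.9 = 55.6.
W^SO = (Σα)·X^SO − ½·4·(Σα)² = (4/2)·13.9² = 386.42.
Deadweight loss = W^SO − W^NE = 218.225.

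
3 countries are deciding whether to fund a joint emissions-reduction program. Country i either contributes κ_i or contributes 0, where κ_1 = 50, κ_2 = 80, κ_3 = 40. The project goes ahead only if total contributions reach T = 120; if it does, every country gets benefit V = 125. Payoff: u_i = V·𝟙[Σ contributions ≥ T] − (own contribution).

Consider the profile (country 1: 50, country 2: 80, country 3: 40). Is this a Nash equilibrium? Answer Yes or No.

Total = 170 ≥ 120: provided.
Country 1 (pledges 50, payoff 75): dropping to 0 → total 120, payoff 125. Profitable deviation.

No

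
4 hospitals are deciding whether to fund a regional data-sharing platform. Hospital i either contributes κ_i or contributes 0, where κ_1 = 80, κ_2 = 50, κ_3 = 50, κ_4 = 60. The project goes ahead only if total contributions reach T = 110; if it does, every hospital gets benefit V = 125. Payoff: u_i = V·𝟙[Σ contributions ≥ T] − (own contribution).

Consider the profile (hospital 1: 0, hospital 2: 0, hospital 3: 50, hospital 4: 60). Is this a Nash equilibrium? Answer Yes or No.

Total = 110 ≥ 110: provided.
Hospital 1 (pledges 0, payoff 125): pledging 80 → total 190, payoff 45. No gain.
Hospital 2 (pledges 0, payoff 125): pledging 50 → total 160, payoff 75. No gain.
Hospital 3 (pledges 50, payoff 75): dropping to 0 → total 60, payoff 0. No gain.
Hospital 4 (pledges 60, payoff 65): dropping to 0 → total 50, payoff 0. No gain.

Yes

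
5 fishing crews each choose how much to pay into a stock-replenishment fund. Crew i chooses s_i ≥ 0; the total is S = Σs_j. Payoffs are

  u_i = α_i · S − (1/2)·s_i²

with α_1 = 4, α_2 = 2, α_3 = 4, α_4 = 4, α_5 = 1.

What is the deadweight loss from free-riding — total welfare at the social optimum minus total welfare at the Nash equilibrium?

Crew i's FOC: ∂u_i/∂s_i = α_i − s_i = 0, so s_i* = α_i.
NE contributions = (4, 2, 4, 4, 1); S = 15.
W^NE = (Σα)·S − ½Σα_i² = 15² − ½·53 = 198.5.
Planner sets s_i = Σα_j = 15 for every i, so S^SO = 5·15 = 75.
W^SO = (Σα)·S^SO − ½·5·(Σα)² = (5/2)·15² = 562.5.
Deadweight loss = W^SO − W^NE = 364.

364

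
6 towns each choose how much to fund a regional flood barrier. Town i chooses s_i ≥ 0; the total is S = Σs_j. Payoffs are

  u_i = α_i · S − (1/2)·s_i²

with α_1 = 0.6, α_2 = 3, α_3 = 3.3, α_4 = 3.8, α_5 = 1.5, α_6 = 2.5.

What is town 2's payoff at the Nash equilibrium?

39.6

Town i's FOC: ∂u_i/∂s_i = α_i − s_i = 0, so s_i* = α_i.
NE contributions = (0.6, 3, 3.3, 3.8, 1.5, 2.5); S = 14.7.
u_2 = α_2·S − ½·(s_2)² = 3·14.7 − ½·3² = 39.6.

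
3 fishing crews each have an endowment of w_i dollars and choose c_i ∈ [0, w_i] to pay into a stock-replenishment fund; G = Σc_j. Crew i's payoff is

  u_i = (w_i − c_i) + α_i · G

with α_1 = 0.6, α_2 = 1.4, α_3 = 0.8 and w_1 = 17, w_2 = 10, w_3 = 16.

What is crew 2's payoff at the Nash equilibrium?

14

∂u_i/∂c_i = α_i − 1, so crew i contributes w_i if α_i > 1, else 0.
α_i > 1 for i ∈ {2}; NE contributions (0, 10, 0), G = 10.
u_2 = (10 − 10) + 1.4·10 = 14.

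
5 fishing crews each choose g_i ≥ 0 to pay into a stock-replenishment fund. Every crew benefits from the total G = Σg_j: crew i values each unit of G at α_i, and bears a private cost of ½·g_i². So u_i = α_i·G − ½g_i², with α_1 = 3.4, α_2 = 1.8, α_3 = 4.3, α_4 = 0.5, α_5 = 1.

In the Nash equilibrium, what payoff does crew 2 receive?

Crew i's FOC: ∂u_i/∂g_i = α_i − g_i = 0, so g_i* = α_i.
NE contributions = (3.4, 1.8, 4.3, 0.5, 1); G = 11.
u_2 = α_2·G − ½·(g_2)² = 1.8·11 − ½·1.8² = 18.18.

18.18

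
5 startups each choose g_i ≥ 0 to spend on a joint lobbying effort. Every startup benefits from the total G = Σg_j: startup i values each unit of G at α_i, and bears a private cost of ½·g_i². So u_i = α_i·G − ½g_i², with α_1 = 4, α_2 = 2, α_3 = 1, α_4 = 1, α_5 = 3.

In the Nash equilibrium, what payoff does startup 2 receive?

20

Startup i's FOC: ∂u_i/∂g_i = α_i − g_i = 0, so g_i* = α_i.
NE contributions = (4, 2, 1, 1, 3); G = 11.
u_2 = α_2·G − ½·(g_2)² = 2·11 − ½·2² = 20.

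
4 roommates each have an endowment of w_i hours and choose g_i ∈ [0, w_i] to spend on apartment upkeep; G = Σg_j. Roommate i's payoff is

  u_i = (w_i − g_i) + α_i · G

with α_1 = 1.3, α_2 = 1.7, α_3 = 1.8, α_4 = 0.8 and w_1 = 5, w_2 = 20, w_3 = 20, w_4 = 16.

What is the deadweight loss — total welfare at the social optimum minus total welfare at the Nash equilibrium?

∂u_i/∂g_i = α_i − 1, so roommate i contributes w_i if α_i > 1, else 0.
α_i > 1 for i ∈ {1, 2, 3}; NE contributions (5, 20, 20, 0), G = 45.
W^NE = Σw_i − G^NE + (Σα_i)·G^NE = 61 + 4.6·45 = 268.
Planner: ∂(Σu_j)/∂g_i = Σα_j − 1 = 4.6 > 0, so everyone contributes w_i; G^SO = 61, W^SO = 61 + 4.6·61 = 341.6.
Deadweight loss = 73.6.

73.6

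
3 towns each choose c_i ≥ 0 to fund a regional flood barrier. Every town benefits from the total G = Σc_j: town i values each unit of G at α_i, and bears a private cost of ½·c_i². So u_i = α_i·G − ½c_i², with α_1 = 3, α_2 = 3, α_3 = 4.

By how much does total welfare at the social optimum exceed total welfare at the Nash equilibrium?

67

Town i's FOC: ∂u_i/∂c_i = α_i − c_i = 0, so c_i* = α_i.
NE contributions = (3, 3, 4); G = 10.
W^NE = (Σα)·G − ½Σα_i² = 10² − ½·34 = 83.
Planner sets c_i = Σα_j = 10 for every i, so G^SO = 3·10 = 30.
W^SO = (Σα)·G^SO − ½·3·(Σα)² = (3/2)·10² = 150.
Deadweight loss = W^SO − W^NE = 67.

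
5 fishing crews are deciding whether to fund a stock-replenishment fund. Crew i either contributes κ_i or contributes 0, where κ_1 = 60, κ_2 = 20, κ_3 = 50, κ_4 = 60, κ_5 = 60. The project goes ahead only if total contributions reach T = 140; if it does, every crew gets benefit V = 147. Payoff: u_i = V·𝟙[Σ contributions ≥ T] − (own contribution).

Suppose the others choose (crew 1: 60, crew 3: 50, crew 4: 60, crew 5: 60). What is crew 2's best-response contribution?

Others' total = 230 ≥ 140; contributing adds cost 20 for no extra benefit.
Best response: 0.

0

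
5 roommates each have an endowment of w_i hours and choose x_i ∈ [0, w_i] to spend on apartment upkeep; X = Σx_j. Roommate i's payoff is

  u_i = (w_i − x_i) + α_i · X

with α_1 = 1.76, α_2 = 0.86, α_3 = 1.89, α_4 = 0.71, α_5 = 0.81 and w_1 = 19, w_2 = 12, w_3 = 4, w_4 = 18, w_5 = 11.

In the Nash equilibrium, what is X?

23

∂u_i/∂x_i = α_i − 1, so roommate i contributes w_i if α_i > 1, else 0.
α_i > 1 for i ∈ {1, 3}; NE contributions (19, 0, 4, 0, 0), X = 23.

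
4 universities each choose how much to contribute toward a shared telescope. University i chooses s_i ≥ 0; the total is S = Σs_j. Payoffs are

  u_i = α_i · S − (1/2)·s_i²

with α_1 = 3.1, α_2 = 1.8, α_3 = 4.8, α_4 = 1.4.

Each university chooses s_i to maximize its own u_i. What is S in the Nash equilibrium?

11.1

University i's FOC: ∂u_i/∂s_i = α_i − s_i = 0, so s_i* = α_i.
NE contributions = (3.1, 1.8, 4.8, 1.4); S = 11.1.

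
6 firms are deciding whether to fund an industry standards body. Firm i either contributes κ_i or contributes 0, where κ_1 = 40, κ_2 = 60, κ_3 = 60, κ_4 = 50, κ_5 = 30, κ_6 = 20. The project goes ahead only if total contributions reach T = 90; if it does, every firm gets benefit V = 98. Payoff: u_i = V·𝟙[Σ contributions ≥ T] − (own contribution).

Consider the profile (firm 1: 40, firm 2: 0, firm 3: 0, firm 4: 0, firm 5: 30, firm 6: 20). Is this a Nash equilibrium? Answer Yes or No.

Yes

Total = 90 ≥ 90: provided.
Firm 1 (pledges 40, payoff 58): dropping to 0 → total 50, payoff 0. No gain.
Firm 2 (pledges 0, payoff 98): pledging 60 → total 150, payoff 38. No gain.
Firm 3 (pledges 0, payoff 98): pledging 60 → total 150, payoff 38. No gain.
Firm 4 (pledges 0, payoff 98): pledging 50 → total 140, payoff 48. No gain.
Firm 5 (pledges 30, payoff 68): dropping to 0 → total 60, payoff 0. No gain.
Firm 6 (pledges 20, payoff 78): dropping to 0 → total 70, payoff 0. No gain.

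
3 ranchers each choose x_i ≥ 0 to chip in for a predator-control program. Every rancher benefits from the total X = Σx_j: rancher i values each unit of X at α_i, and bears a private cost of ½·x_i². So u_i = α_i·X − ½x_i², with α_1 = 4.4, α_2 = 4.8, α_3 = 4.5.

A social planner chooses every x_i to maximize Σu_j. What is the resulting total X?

41.1

Planner FOC: ∂(Σu_j)/∂x_i = (Σα_j) − x_i = 0, so x_i^SO = Σα_j = 13.7 for every i; X^SO = 41.1.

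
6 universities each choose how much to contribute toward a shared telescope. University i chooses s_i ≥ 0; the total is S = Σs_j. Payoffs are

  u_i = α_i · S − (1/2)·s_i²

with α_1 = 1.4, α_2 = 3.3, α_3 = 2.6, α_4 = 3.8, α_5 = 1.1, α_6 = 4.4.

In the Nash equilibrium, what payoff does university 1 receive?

University i's FOC: ∂u_i/∂s_i = α_i − s_i = 0, so s_i* = α_i.
NE contributions = (1.4, 3.3, 2.6, 3.8, 1.1, 4.4); S = 16.6.
u_1 = α_1·S − ½·(s_1)² = 1.4·16.6 − ½·1.4² = 22.26.

22.26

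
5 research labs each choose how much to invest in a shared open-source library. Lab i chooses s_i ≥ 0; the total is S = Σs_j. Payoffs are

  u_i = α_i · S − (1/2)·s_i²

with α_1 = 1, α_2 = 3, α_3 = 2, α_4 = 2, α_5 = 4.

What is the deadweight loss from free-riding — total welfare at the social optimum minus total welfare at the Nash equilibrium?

Lab i's FOC: ∂u_i/∂s_i = α_i − s_i = 0, so s_i* = α_i.
NE contributions = (1, 3, 2, 2, 4); S = 12.
W^NE = (Σα)·S − ½Σα_i² = 12² − ½·34 = 127.
Planner sets s_i = Σα_j = 12 for every i, so S^SO = 5·12 = 60.
W^SO = (Σα)·S^SO − ½·5·(Σα)² = (5/2)·12² = 360.
Deadweight loss = W^SO − W^NE = 233.

233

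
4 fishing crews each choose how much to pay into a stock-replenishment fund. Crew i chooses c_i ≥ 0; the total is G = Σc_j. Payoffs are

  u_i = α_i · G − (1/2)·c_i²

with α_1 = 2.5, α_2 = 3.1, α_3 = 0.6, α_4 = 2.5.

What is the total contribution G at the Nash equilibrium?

8.7

Crew i's FOC: ∂u_i/∂c_i = α_i − c_i = 0, so c_i* = α_i.
NE contributions = (2.5, 3.1, 0.6, 2.5); G = 8.7.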